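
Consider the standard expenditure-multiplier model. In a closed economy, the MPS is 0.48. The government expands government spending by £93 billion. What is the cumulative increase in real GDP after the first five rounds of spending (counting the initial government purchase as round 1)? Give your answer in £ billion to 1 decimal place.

MPC = 1 − MPS = 1 − 0.48 = 0.52.
Round 1 adds ΔG = £93 billion; each later round is MPC = 0.52 times the previous.
After 5 rounds: 93 + 48.36 + 25.1472 + 13.076544 + 6.79980288 = ΔG·(1 − c^5)/(1 − c) = 93 × (1 − 0.0380204032)/0.48 ≈ £186.4 billion.

£186.4 billion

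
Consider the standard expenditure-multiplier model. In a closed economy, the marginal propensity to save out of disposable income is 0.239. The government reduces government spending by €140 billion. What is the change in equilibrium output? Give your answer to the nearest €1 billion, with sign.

−€586 billion

MPC = 1 − MPS = 1 − 0.239 = 0.761.
Government-spending multiplier = 1/(1 − MPC) = 1/(1 − 0.761) = 1/0.239 ≈ 4.184.
ΔY = k × ΔG = (−€140 billion) / 0.239 ≈ −€586 billion.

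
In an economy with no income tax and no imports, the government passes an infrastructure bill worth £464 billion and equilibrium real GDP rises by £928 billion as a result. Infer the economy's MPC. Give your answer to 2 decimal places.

0.50

Implied spending multiplier k = ΔY/ΔG = 928/464 = 2.
Since k = 1/(1 − MPC), MPC = 1 − 1/k = 1 − ΔG/ΔY = 1 − 464/928 = 0.50.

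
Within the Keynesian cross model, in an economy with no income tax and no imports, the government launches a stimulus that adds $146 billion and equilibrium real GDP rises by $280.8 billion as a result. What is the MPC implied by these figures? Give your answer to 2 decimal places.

Implied spending multiplier k = ΔY/ΔG = 280.8/146 ≈ 1.9233.
Since k = 1/(1 − MPC), MPC = 1 − 1/k = 1 − ΔG/ΔY = 1 − 146/280.8 ≈ 0.48.

0.48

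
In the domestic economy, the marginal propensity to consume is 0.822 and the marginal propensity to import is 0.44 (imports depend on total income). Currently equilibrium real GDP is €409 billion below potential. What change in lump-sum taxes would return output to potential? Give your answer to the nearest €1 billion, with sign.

−€307 billion

Spending multiplier = 1/(1 − c + m) = 1/(1 − 0.822 + 0.44) = 1/0.618 ≈ 1.618.
Tax multiplier = −c·k = −0.822/0.618 ≈ −1.33. Need ΔY = +€409 billion, so ΔT = ΔY/(−c·k) = −(+€409 billion) × 0.618 / 0.822 ≈ −€307 billion.
The government should cut lump-sum taxes by €307 billion.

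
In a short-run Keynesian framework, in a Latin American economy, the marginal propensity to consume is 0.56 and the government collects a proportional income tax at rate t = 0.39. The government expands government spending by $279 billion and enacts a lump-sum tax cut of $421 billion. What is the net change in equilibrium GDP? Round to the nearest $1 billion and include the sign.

+$782 billion

Expenditure multiplier = 1/(1 − c(1−t)) = 1/(1 − 0.56×0.61) = 1/0.6584 ≈ 1.519.
ΔG contributes k·ΔG = (+$279 billion) / 0.6584 ≈ +$423.8 billion.
ΔT of −$421 billion changes first-round spending by −c·ΔT = +$235.76 billion, contributing k·(−c·ΔT) = (+$235.76 billion) / 0.6584 ≈ +$358.1 billion.
Net ΔY = k(ΔG − c·ΔT) = (+$514.76 billion) / 0.6584 ≈ +$782 billion.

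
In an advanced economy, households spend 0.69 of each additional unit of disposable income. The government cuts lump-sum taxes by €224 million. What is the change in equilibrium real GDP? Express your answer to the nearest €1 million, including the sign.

A lump-sum tax change of −€224 million shifts disposable income by +€224 million; first-round consumption changes by −c × ΔT = −0.69 × (−€224 million) = +€154.56 million.
Expenditure multiplier = 1/(1 − MPC) = 1/(1 − 0.69) = 1/0.31 ≈ 3.226.
The tax multiplier is −c × k ≈ −2.226, so ΔY = k × (−c·ΔT) = (+€154.56 million) / 0.31 ≈ +€499 million.

+€499 million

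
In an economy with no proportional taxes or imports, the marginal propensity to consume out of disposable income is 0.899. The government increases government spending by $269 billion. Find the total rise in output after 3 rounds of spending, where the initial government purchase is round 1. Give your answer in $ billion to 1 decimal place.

$728.2 billion

Round 1 adds ΔG = $269 billion; each later round is MPC = 0.899 times the previous.
After 3 rounds: 269 + 241.831 + 217.406069 = ΔG·(1 − c^3)/(1 − c) = 269 × (1 − 0.726572699)/0.101 ≈ $728.2 billion.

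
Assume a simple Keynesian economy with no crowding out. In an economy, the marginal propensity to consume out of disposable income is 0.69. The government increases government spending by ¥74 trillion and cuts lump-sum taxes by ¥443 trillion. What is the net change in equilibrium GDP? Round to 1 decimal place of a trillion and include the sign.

Expenditure multiplier = 1/(1 − MPC) = 1/(1 − 0.69) = 1/0.31 ≈ 3.226.
ΔG contributes k·ΔG = (+¥74 trillion) / 0.31 ≈ +¥238.7 trillion.
ΔT of −¥443 trillion changes first-round spending by −c·ΔT = +¥305.67 trillion, contributing k·(−c·ΔT) = (+¥305.67 trillion) / 0.31 ≈ +¥986 trillion.
Net ΔY = k(ΔG − c·ΔT) = (+¥379.67 trillion) / 0.31 ≈ +¥1,224.7 trillion.

+¥1,224.7 trillion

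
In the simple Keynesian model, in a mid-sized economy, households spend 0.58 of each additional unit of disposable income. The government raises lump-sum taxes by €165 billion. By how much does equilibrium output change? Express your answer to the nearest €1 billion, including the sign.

−€228 billion

A lump-sum tax change of +€165 billion shifts disposable income by −€165 billion; first-round consumption changes by −c × ΔT = −0.58 × (+€165 billion) = −€95.7 billion.
Expenditure multiplier = 1/(1 − MPC) = 1/(1 − 0.58) = 1/0.42 ≈ 2.381.
The tax multiplier is −c × k ≈ −1.381, so ΔY = k × (−c·ΔT) = (−€95.7 billion) / 0.42 ≈ −€228 billion.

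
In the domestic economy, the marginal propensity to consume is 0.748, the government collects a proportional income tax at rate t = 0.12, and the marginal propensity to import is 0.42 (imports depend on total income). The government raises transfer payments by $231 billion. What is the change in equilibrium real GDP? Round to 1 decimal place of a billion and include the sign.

+$226.8 billion

The transfer change shifts disposable income by +$231 billion, so first-round consumption changes by c·ΔTR = 0.748 × (+$231 billion) = +$172.788 billion.
Expenditure multiplier = 1/(1 − c(1−t) + m) = 1/(1 − 0.748×0.88 + 0.42) = 1/0.76176 ≈ 1.313.
The transfer multiplier is c × k ≈ 0.982, so ΔY = k × (c·ΔTR) = (+$172.788 billion) / 0.76176 ≈ +$226.8 billion.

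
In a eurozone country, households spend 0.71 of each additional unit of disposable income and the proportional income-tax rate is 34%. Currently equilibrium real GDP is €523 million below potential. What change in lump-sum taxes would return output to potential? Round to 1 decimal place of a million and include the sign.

−€391.4 million

Spending multiplier = 1/(1 − c(1−t)) = 1/(1 − 0.71×0.66) = 1/0.5314 ≈ 1.882.
Tax multiplier = −c·k = −0.71/0.5314 ≈ −1.336. Need ΔY = +€523 million, so ΔT = ΔY/(−c·k) = −(+€523 million) × 0.5314 / 0.71 ≈ −€391.4 million.
The government should cut lump-sum taxes by €391.4 million.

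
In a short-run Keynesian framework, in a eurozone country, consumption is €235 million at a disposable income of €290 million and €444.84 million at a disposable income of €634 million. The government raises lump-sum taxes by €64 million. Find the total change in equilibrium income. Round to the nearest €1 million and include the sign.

−€100 million

MPC = ΔC/ΔYd = (444.84 − 235)/(634 − 290) = 209.84/344 = 0.61.
A lump-sum tax change of +€64 million shifts disposable income by −€64 million; first-round consumption changes by −c × ΔT = −0.61 × (+€64 million) = −€39.04 million.
Expenditure multiplier = 1/(1 − MPC) = 1/(1 − 0.61) = 1/0.39 ≈ 2.564.
The tax multiplier is −c × k ≈ −1.564, so ΔY = k × (−c·ΔT) = (−€39.04 million) / 0.39 ≈ −€100 million.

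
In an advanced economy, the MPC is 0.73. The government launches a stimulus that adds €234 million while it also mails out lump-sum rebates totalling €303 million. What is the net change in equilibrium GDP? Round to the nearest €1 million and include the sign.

Expenditure multiplier = 1/(1 − MPC) = 1/(1 − 0.73) = 1/0.27 ≈ 3.704.
ΔG contributes k·ΔG = (+€234 million) / 0.27 ≈ +€866.7 million.
ΔT of −€303 million changes first-round spending by −c·ΔT = +€221.19 million, contributing k·(−c·ΔT) = (+€221.19 million) / 0.27 ≈ +€819.2 million.
Net ΔY = k(ΔG − c·ΔT) = (+€455.19 million) / 0.27 ≈ +€1,686 million.

+€1,686 million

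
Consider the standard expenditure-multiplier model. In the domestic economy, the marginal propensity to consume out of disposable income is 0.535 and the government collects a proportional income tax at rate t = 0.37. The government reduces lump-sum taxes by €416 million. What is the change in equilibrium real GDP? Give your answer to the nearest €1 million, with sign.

+€336 million

A lump-sum tax change of −€416 million shifts disposable income by +€416 million; first-round consumption changes by −c × ΔT = −0.535 × (−€416 million) = +€222.56 million.
Expenditure multiplier = 1/(1 − c(1−t)) = 1/(1 − 0.535×0.63) = 1/0.66295 ≈ 1.508.
The tax multiplier is −c × k ≈ −0.807, so ΔY = k × (−c·ΔT) = (+€222.56 million) / 0.66295 ≈ +€336 million.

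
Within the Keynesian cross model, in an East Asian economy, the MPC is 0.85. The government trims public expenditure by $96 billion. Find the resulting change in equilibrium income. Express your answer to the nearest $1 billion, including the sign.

Expenditure multiplier = 1/(1 − MPC) = 1/(1 − 0.85) = 1/0.15 ≈ 6.667.
ΔY = k × ΔG = (−$96 billion) / 0.15 = −$640 billion.

−$640 billion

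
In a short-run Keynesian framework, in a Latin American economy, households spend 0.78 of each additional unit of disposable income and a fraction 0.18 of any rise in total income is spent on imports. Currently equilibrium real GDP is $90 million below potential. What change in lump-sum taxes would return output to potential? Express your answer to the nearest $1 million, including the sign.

−$46 million

Spending multiplier = 1/(1 − c + m) = 1/(1 − 0.78 + 0.18) = 1/0.4 = 2.5.
Tax multiplier = −c·k = −0.78/0.4 = −1.95. Need ΔY = +$90 million, so ΔT = ΔY/(−c·k) = −(+$90 million) × 0.4 / 0.78 ≈ −$46 million.
The government should cut lump-sum taxes by $46 million.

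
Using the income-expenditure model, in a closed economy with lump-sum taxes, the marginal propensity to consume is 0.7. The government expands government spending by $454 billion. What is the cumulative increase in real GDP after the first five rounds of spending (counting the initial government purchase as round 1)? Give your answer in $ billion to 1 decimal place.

Round 1 adds ΔG = $454 billion; each later round is MPC = 0.7 times the previous.
After 5 rounds: 454 + 317.8 + 222.46 + 155.722 + 109.0054 = ΔG·(1 − c^5)/(1 − c) = 454 × (1 − 0.16807)/0.3 ≈ $1,259 billion.

$1,259.0 billion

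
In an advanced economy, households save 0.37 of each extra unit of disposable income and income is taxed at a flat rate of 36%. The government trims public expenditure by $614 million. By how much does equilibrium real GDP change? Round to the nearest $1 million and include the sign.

MPC = 1 − MPS = 1 − 0.37 = 0.63.
Spending multiplier = 1/(1 − c(1−t)) = 1/(1 − 0.63×0.64) = 1/0.5968 ≈ 1.676.
ΔY = k × ΔG = (−$614 million) / 0.5968 ≈ −$1,029 million.

−$1,029 million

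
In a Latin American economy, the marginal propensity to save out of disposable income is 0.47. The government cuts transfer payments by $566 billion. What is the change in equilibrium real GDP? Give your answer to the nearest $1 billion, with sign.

−$638 billion

MPC = 1 − MPS = 1 − 0.47 = 0.53.
The transfer change shifts disposable income by −$566 billion, so first-round consumption changes by c·ΔTR = 0.53 × (−$566 billion) = −$299.98 billion.
Expenditure multiplier = 1/(1 − MPC) = 1/(1 − 0.53) = 1/0.47 ≈ 2.128.
The transfer multiplier is c × k ≈ 1.128, so ΔY = k × (c·ΔTR) = (−$299.98 billion) / 0.47 ≈ −$638 billion.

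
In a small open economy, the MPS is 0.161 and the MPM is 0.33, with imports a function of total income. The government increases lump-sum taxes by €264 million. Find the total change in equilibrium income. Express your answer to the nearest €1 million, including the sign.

MPC = 1 − MPS = 1 − 0.161 = 0.839.
A lump-sum tax change of +€264 million shifts disposable income by −€264 million; first-round consumption changes by −c × ΔT = −0.839 × (+€264 million) = −€221.496 million.
Expenditure multiplier = 1/(1 − c + m) = 1/(1 − 0.839 + 0.33) = 1/0.491 ≈ 2.037.
The tax multiplier is −c × k ≈ −1.709, so ΔY = k × (−c·ΔT) = (−€221.496 million) / 0.491 ≈ −€451 million.

−€451 million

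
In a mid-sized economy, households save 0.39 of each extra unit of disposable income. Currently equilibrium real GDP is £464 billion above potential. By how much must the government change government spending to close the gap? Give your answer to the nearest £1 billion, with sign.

MPC = 1 − MPS = 1 − 0.39 = 0.61.
Spending multiplier = 1/(1 − MPC) = 1/(1 − 0.61) = 1/0.39 ≈ 2.564.
Need ΔY = −£464 billion, so ΔG = ΔY/k = (−£464 billion) × 0.39 ≈ −£181 billion.
The government should cut government spending by £181 billion.

−£181 billion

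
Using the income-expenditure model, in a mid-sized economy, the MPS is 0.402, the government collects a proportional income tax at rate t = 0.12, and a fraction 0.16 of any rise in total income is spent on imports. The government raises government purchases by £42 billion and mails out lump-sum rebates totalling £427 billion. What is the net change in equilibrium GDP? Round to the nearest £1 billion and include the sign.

MPC = 1 − MPS = 1 − 0.402 = 0.598.
Expenditure multiplier = 1/(1 − c(1−t) + m) = 1/(1 − 0.598×0.88 + 0.16) = 1/0.63376 ≈ 1.578.
ΔG contributes k·ΔG = (+£42 billion) / 0.63376 ≈ +£66.3 billion.
ΔT of −£427 billion changes first-round spending by −c·ΔT = +£255.346 billion, contributing k·(−c·ΔT) = (+£255.346 billion) / 0.63376 ≈ +£402.9 billion.
Net ΔY = k(ΔG − c·ΔT) = (+£297.346 billion) / 0.63376 ≈ +£469 billion.

+£469 billion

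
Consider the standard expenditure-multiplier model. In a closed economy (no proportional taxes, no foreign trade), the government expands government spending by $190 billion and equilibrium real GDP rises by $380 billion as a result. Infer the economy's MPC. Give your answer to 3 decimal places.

Implied spending multiplier k = ΔY/ΔG = 380/190 = 2.
Since k = 1/(1 − MPC), MPC = 1 − 1/k = 1 − ΔG/ΔY = 1 − 190/380 = 0.500.

0.500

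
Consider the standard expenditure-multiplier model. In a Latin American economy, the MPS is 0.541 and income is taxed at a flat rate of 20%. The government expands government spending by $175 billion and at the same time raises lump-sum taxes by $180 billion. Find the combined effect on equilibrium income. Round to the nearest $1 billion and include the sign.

MPC = 1 − MPS = 1 − 0.541 = 0.459.
Expenditure multiplier = 1/(1 − c(1−t)) = 1/(1 − 0.459×0.8) = 1/0.6328 ≈ 1.58.
ΔG contributes k·ΔG = (+$175 billion) / 0.6328 ≈ +$276.5 billion.
ΔT of +$180 billion changes first-round spending by −c·ΔT = −$82.62 billion, contributing k·(−c·ΔT) = (−$82.62 billion) / 0.6328 ≈ −$130.6 billion.
Net ΔY = k(ΔG − c·ΔT) = (+$92.38 billion) / 0.6328 ≈ +$146 billion.

+$146 billion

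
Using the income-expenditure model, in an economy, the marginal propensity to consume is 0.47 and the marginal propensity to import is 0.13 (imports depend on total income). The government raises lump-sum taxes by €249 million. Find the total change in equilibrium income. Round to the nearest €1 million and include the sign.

−€177 million

A lump-sum tax change of +€249 million shifts disposable income by −€249 million; first-round consumption changes by −c × ΔT = −0.47 × (+€249 million) = −€117.03 million.
Expenditure multiplier = 1/(1 − c + m) = 1/(1 − 0.47 + 0.13) = 1/0.66 ≈ 1.515.
The tax multiplier is −c × k ≈ −0.712, so ΔY = k × (−c·ΔT) = (−€117.03 million) / 0.66 ≈ −€177 million.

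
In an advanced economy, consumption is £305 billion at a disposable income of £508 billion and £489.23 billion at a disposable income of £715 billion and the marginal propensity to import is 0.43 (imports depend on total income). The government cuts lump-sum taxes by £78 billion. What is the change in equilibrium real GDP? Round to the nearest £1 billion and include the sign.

+£129 billion

MPC = ΔC/ΔYd = (489.23 − 305)/(715 − 508) = 184.23/207 = 0.89.
A lump-sum tax change of −£78 billion shifts disposable income by +£78 billion; first-round consumption changes by −c × ΔT = −0.89 × (−£78 billion) = +£69.42 billion.
Expenditure multiplier = 1/(1 − c + m) = 1/(1 − 0.89 + 0.43) = 1/0.54 ≈ 1.852.
The tax multiplier is −c × k ≈ −1.648, so ΔY = k × (−c·ΔT) = (+£69.42 billion) / 0.54 ≈ +£129 billion.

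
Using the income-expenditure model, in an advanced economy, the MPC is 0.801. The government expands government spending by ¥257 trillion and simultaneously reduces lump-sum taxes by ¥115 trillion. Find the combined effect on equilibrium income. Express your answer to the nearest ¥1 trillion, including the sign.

Expenditure multiplier = 1/(1 − MPC) = 1/(1 − 0.801) = 1/0.199 ≈ 5.025.
ΔG contributes k·ΔG = (+¥257 trillion) / 0.199 ≈ +¥1,291.5 trillion.
ΔT of −¥115 trillion changes first-round spending by −c·ΔT = +¥92.115 trillion, contributing k·(−c·ΔT) = (+¥92.115 trillion) / 0.199 ≈ +¥462.9 trillion.
Net ΔY = k(ΔG − c·ΔT) = (+¥349.115 trillion) / 0.199 ≈ +¥1,754 trillion.

+¥1,754 trillion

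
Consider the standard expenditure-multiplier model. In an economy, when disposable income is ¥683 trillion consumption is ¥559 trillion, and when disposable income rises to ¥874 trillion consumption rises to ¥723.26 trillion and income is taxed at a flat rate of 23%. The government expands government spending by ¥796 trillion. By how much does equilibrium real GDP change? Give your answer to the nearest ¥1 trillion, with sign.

MPC = ΔC/ΔYd = (723.26 − 559)/(874 − 683) = 164.26/191 = 0.86.
Spending multiplier = 1/(1 − c(1−t)) = 1/(1 − 0.86×0.77) = 1/0.3378 ≈ 2.96.
ΔY = k × ΔG = (+¥796 trillion) / 0.3378 ≈ +¥2,356 trillion.

+¥2,356 trillion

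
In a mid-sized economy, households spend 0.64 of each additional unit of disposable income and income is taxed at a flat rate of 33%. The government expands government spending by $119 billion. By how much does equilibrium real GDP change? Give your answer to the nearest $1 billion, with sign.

+$208 billion

Spending multiplier = 1/(1 − c(1−t)) = 1/(1 − 0.64×0.67) = 1/0.5712 ≈ 1.751.
ΔY = k × ΔG = (+$119 billion) / 0.5712 ≈ +$208 billion.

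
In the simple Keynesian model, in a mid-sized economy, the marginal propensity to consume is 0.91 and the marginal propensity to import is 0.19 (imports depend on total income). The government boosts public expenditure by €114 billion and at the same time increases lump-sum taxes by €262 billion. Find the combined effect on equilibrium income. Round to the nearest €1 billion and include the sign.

−€444 billion

Expenditure multiplier = 1/(1 − c + m) = 1/(1 − 0.91 + 0.19) = 1/0.28 ≈ 3.571.
ΔG contributes k·ΔG = (+€114 billion) / 0.28 ≈ +€407.1 billion.
ΔT of +€262 billion changes first-round spending by −c·ΔT = −€238.42 billion, contributing k·(−c·ΔT) = (−€238.42 billion) / 0.28 = −€851.5 billion.
Net ΔY = k(ΔG − c·ΔT) = (−€124.42 billion) / 0.28 ≈ −€444 billion.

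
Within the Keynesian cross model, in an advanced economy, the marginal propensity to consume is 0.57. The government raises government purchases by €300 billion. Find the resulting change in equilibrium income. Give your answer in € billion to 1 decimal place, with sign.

+€697.7 billion

Spending multiplier = 1/(1 − MPC) = 1/(1 − 0.57) = 1/0.43 ≈ 2.326.
ΔY = k × ΔG = (+€300 billion) / 0.43 ≈ +€697.7 billion.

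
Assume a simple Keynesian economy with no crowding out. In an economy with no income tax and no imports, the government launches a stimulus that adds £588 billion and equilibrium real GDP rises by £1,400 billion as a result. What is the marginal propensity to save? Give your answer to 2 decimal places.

0.42

Implied spending multiplier k = ΔY/ΔG = 1,400/588 ≈ 2.381.
Since k = 1/(1 − MPC), MPC = 1 − 1/k = 1 − ΔG/ΔY = 1 − 588/1,400 = 0.58.
MPS = 1 − MPC = 0.42.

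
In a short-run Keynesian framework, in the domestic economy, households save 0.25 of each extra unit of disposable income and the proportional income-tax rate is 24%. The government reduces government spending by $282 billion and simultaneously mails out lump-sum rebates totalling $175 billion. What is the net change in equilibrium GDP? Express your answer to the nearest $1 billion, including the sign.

MPC = 1 − MPS = 1 − 0.25 = 0.75.
Expenditure multiplier = 1/(1 − c(1−t)) = 1/(1 − 0.75×0.76) = 1/0.43 ≈ 2.326.
ΔG contributes k·ΔG = (−$282 billion) / 0.43 ≈ −$655.8 billion.
ΔT of −$175 billion changes first-round spending by −c·ΔT = +$131.25 billion, contributing k·(−c·ΔT) = (+$131.25 billion) / 0.43 ≈ +$305.2 billion.
Net ΔY = k(ΔG − c·ΔT) = (−$150.75 billion) / 0.43 ≈ −$351 billion.

−$351 billion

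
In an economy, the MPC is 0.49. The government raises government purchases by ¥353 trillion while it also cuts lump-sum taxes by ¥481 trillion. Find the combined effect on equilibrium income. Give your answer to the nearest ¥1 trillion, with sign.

+¥1,154 trillion

Expenditure multiplier = 1/(1 − MPC) = 1/(1 − 0.49) = 1/0.51 ≈ 1.961.
ΔG contributes k·ΔG = (+¥353 trillion) / 0.51 ≈ +¥692.2 trillion.
ΔT of −¥481 trillion changes first-round spending by −c·ΔT = +¥235.69 trillion, contributing k·(−c·ΔT) = (+¥235.69 trillion) / 0.51 ≈ +¥462.1 trillion.
Net ΔY = k(ΔG − c·ΔT) = (+¥588.69 trillion) / 0.51 ≈ +¥1,154 trillion.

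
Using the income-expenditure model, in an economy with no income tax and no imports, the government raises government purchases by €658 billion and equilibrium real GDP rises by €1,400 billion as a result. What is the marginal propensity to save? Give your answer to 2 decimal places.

0.47

Implied spending multiplier k = ΔY/ΔG = 1,400/658 ≈ 2.1277.
Since k = 1/(1 − MPC), MPC = 1 − 1/k = 1 − ΔG/ΔY = 1 − 658/1,400 = 0.53.
MPS = 1 − MPC = 0.47.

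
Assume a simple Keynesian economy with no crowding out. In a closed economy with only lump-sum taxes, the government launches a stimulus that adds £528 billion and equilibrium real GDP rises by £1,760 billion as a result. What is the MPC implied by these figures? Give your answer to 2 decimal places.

Implied spending multiplier k = ΔY/ΔG = 1,760/528 ≈ 3.3333.
Since k = 1/(1 − MPC), MPC = 1 − 1/k = 1 − ΔG/ΔY = 1 − 528/1,760 = 0.70.

0.70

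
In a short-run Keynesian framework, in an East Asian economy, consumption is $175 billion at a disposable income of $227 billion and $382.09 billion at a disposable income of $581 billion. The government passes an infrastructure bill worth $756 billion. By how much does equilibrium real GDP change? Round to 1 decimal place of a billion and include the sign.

+$1,821.7 billion

MPC = ΔC/ΔYd = (382.09 − 175)/(581 − 227) = 207.09/354 = 0.585.
Expenditure multiplier = 1/(1 − MPC) = 1/(1 − 0.585) = 1/0.415 ≈ 2.41.
ΔY = k × ΔG = (+$756 billion) / 0.415 ≈ +$1,821.7 billion.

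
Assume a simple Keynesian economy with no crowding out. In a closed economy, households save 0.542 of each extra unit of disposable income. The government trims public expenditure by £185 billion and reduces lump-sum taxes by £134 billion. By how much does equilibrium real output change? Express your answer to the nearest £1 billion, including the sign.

MPC = 1 − MPS = 1 − 0.542 = 0.458.
Expenditure multiplier = 1/(1 − MPC) = 1/(1 − 0.458) = 1/0.542 ≈ 1.845.
ΔG contributes k·ΔG = (−£185 billion) / 0.542 ≈ −£341.3 billion.
ΔT of −£134 billion changes first-round spending by −c·ΔT = +£61.372 billion, contributing k·(−c·ΔT) = (+£61.372 billion) / 0.542 ≈ +£113.2 billion.
Net ΔY = k(ΔG − c·ΔT) = (−£123.628 billion) / 0.542 ≈ −£228 billion.

−£228 billion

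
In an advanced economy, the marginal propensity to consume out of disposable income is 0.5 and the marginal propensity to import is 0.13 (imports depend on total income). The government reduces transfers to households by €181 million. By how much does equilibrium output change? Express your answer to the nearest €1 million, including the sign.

−€144 million

The transfer change shifts disposable income by −€181 million, so first-round consumption changes by c·ΔTR = 0.5 × (−€181 million) = −€90.5 million.
Expenditure multiplier = 1/(1 − c + m) = 1/(1 − 0.5 + 0.13) = 1/0.63 ≈ 1.587.
The transfer multiplier is c × k ≈ 0.794, so ΔY = k × (c·ΔTR) = (−€90.5 million) / 0.63 ≈ −€144 million.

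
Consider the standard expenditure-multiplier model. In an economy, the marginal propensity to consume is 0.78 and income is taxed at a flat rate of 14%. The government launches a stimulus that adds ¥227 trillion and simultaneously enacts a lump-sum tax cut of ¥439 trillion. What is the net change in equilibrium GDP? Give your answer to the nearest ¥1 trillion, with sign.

Expenditure multiplier = 1/(1 − c(1−t)) = 1/(1 − 0.78×0.86) = 1/0.3292 ≈ 3.038.
ΔG contributes k·ΔG = (+¥227 trillion) / 0.3292 ≈ +¥689.6 trillion.
ΔT of −¥439 trillion changes first-round spending by −c·ΔT = +¥342.42 trillion, contributing k·(−c·ΔT) = (+¥342.42 trillion) / 0.3292 ≈ +¥1,040.2 trillion.
Net ΔY = k(ΔG − c·ΔT) = (+¥569.42 trillion) / 0.3292 ≈ +¥1,730 trillion.

+¥1,730 trillion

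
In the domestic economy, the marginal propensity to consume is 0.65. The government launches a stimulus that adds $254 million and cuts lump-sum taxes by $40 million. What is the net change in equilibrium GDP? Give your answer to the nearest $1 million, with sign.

+$800 million

Expenditure multiplier = 1/(1 − MPC) = 1/(1 − 0.65) = 1/0.35 ≈ 2.857.
ΔG contributes k·ΔG = (+$254 million) / 0.35 ≈ +$725.7 million.
ΔT of −$40 million changes first-round spending by −c·ΔT = +$26 million, contributing k·(−c·ΔT) = (+$26 million) / 0.35 ≈ +$74.3 million.
Net ΔY = k(ΔG − c·ΔT) = (+$280 million) / 0.35 = +$800 million.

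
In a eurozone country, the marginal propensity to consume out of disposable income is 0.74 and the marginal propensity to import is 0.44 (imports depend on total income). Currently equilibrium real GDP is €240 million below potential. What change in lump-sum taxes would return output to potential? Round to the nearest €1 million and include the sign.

−€227 million

Spending multiplier = 1/(1 − c + m) = 1/(1 − 0.74 + 0.44) = 1/0.7 ≈ 1.429.
Tax multiplier = −c·k = −0.74/0.7 ≈ −1.057. Need ΔY = +€240 million, so ΔT = ΔY/(−c·k) = −(+€240 million) × 0.7 / 0.74 ≈ −€227 million.
The government should cut lump-sum taxes by €227 million.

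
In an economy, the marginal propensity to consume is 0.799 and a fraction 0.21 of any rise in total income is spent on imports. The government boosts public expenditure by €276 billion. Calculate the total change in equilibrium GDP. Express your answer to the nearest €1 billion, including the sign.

+€672 billion

Spending multiplier = 1/(1 − c + m) = 1/(1 − 0.799 + 0.21) = 1/0.411 ≈ 2.433.
ΔY = k × ΔG = (+€276 billion) / 0.411 ≈ +€672 billion.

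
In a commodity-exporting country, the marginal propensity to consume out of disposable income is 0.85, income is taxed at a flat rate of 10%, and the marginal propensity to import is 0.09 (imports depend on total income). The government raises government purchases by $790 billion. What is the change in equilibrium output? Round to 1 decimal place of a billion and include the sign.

Spending multiplier = 1/(1 − c(1−t) + m) = 1/(1 − 0.85×0.9 + 0.09) = 1/0.325 ≈ 3.077.
ΔY = k × ΔG = (+$790 billion) / 0.325 ≈ +$2,430.8 billion.

+$2,430.8 billion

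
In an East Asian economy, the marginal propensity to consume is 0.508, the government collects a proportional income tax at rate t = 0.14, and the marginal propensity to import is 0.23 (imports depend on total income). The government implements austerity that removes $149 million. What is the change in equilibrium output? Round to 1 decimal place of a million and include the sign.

Expenditure multiplier = 1/(1 − c(1−t) + m) = 1/(1 − 0.508×0.86 + 0.23) = 1/0.79312 ≈ 1.261.
ΔY = k × ΔG = (−$149 million) / 0.79312 ≈ −$187.9 million.

−$187.9 million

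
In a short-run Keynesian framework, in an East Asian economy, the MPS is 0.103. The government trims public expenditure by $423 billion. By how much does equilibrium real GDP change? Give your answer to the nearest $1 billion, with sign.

−$4,107 billion

MPC = 1 − MPS = 1 − 0.103 = 0.897.
Spending multiplier = 1/(1 − MPC) = 1/(1 − 0.897) = 1/0.103 ≈ 9.709.
ΔY = k × ΔG = (−$423 billion) / 0.103 ≈ −$4,107 billion.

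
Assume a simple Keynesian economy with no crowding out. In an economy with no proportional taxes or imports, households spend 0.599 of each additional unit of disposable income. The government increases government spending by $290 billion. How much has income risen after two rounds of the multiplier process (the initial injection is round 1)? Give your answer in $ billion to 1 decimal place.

Round 1 adds ΔG = $290 billion; each later round is MPC = 0.599 times the previous.
After 2 rounds: 290 + 173.71 = ΔG·(1 − c^2)/(1 − c) = 290 × (1 − 0.358801)/0.401 ≈ $463.7 billion.

$463.7 billion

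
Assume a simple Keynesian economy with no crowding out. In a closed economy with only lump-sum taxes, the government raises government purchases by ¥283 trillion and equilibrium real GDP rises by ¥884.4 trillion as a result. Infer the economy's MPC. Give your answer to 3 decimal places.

Implied spending multiplier k = ΔY/ΔG = 884.4/283 ≈ 3.1251.
Since k = 1/(1 − MPC), MPC = 1 − 1/k = 1 − ΔG/ΔY = 1 − 283/884.4 ≈ 0.680.

0.680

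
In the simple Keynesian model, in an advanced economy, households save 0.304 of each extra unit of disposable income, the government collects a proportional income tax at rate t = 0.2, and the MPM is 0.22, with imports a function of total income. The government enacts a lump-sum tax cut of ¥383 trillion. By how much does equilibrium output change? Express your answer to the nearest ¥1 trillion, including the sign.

MPC = 1 − MPS = 1 − 0.304 = 0.696.
A lump-sum tax change of −¥383 trillion shifts disposable income by +¥383 trillion; first-round consumption changes by −c × ΔT = −0.696 × (−¥383 trillion) = +¥266.568 trillion.
Expenditure multiplier = 1/(1 − c(1−t) + m) = 1/(1 − 0.696×0.8 + 0.22) = 1/0.6632 ≈ 1.508.
The tax multiplier is −c × k ≈ −1.049, so ΔY = k × (−c·ΔT) = (+¥266.568 trillion) / 0.6632 ≈ +¥402 trillion.

+¥402 trillion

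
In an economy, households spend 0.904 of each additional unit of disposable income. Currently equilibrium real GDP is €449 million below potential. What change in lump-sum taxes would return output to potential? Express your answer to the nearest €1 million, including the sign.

Spending multiplier = 1/(1 − MPC) = 1/(1 − 0.904) = 1/0.096 ≈ 10.417.
Tax multiplier = −c·k = −0.904/0.096 ≈ −9.417. Need ΔY = +€449 million, so ΔT = ΔY/(−c·k) = −(+€449 million) × 0.096 / 0.904 ≈ −€48 million.
The government should cut lump-sum taxes by €48 million.

−€48 million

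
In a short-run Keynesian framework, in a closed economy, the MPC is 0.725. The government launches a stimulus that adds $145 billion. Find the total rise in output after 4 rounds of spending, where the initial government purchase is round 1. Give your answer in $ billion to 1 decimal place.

Round 1 adds ΔG = $145 billion; each later round is MPC = 0.725 times the previous.
After 4 rounds: 145 + 105.125 + 76.215625 + 55.256328125 = ΔG·(1 − c^4)/(1 − c) = 145 × (1 − 0.276281640625)/0.275 ≈ $381.6 billion.

$381.6 billion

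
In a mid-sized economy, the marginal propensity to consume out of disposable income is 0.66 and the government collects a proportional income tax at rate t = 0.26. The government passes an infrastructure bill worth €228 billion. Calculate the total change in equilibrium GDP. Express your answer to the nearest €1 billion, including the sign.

Expenditure multiplier = 1/(1 − c(1−t)) = 1/(1 − 0.66×0.74) = 1/0.5116 ≈ 1.955.
ΔY = k × ΔG = (+€228 billion) / 0.5116 ≈ +€446 billion.

+€446 billion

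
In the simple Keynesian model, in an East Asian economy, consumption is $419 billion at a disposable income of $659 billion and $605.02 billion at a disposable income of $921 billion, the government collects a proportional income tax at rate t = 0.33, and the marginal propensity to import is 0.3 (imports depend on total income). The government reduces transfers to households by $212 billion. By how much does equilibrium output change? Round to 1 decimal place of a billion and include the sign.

MPC = ΔC/ΔYd = (605.02 − 419)/(921 − 659) = 186.02/262 = 0.71.
The transfer change shifts disposable income by −$212 billion, so first-round consumption changes by c·ΔTR = 0.71 × (−$212 billion) = −$150.52 billion.
Expenditure multiplier = 1/(1 − c(1−t) + m) = 1/(1 − 0.71×0.67 + 0.3) = 1/0.8243 ≈ 1.213.
The transfer multiplier is c × k ≈ 0.861, so ΔY = k × (c·ΔTR) = (−$150.52 billion) / 0.8243 ≈ −$182.6 billion.

−$182.6 billion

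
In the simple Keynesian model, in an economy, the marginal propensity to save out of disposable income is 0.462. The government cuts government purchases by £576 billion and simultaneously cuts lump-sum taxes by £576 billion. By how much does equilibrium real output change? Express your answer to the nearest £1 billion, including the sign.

−£576 billion

MPC = 1 − MPS = 1 − 0.462 = 0.538.
Expenditure multiplier = 1/(1 − MPC) = 1/(1 − 0.538) = 1/0.462 ≈ 2.165.
ΔG contributes k·ΔG = (−£576 billion) / 0.462 ≈ −£1,246.8 billion.
ΔT of −£576 billion changes first-round spending by −c·ΔT = +£309.888 billion, contributing k·(−c·ΔT) = (+£309.888 billion) / 0.462 ≈ +£670.8 billion.
With ΔG = ΔT and no other leakages, the balanced-budget multiplier is 1, so ΔY = ΔG = −£576 billion.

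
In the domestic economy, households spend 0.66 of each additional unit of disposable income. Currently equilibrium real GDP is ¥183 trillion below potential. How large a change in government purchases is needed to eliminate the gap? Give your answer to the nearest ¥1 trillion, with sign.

Spending multiplier = 1/(1 − MPC) = 1/(1 − 0.66) = 1/0.34 ≈ 2.941.
Need ΔY = +¥183 trillion, so ΔG = ΔY/k = (+¥183 trillion) × 0.34 ≈ +¥62 trillion.
The government should increase government purchases by ¥62 trillion.

+¥62 trillion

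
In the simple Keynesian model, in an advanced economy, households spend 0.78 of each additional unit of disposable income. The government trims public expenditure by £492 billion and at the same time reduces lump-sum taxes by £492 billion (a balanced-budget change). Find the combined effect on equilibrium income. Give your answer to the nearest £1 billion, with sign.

Expenditure multiplier = 1/(1 − MPC) = 1/(1 − 0.78) = 1/0.22 ≈ 4.545.
ΔG contributes k·ΔG = (−£492 billion) / 0.22 ≈ −£2,236.4 billion.
ΔT of −£492 billion changes first-round spending by −c·ΔT = +£383.76 billion, contributing k·(−c·ΔT) = (+£383.76 billion) / 0.22 ≈ +£1,744.4 billion.
With ΔG = ΔT and no other leakages, the balanced-budget multiplier is 1, so ΔY = ΔG = −£492 billion.

−£492 billion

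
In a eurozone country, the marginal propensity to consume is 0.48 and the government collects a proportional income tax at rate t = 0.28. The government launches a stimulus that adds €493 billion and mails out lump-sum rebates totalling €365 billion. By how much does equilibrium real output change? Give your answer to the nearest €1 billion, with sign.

+€1,021 billion

Expenditure multiplier = 1/(1 − c(1−t)) = 1/(1 − 0.48×0.72) = 1/0.6544 ≈ 1.528.
ΔG contributes k·ΔG = (+€493 billion) / 0.6544 ≈ +€753.4 billion.
ΔT of −€365 billion changes first-round spending by −c·ΔT = +€175.2 billion, contributing k·(−c·ΔT) = (+€175.2 billion) / 0.6544 ≈ +€267.7 billion.
Net ΔY = k(ΔG − c·ΔT) = (+€668.2 billion) / 0.6544 ≈ +€1,021 billion.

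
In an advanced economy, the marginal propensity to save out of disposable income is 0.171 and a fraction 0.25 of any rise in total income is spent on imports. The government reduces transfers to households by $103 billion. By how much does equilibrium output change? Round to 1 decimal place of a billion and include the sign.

MPC = 1 − MPS = 1 − 0.171 = 0.829.
The transfer change shifts disposable income by −$103 billion, so first-round consumption changes by c·ΔTR = 0.829 × (−$103 billion) = −$85.387 billion.
Expenditure multiplier = 1/(1 − c + m) = 1/(1 − 0.829 + 0.25) = 1/0.421 ≈ 2.375.
The transfer multiplier is c × k ≈ 1.969, so ΔY = k × (c·ΔTR) = (−$85.387 billion) / 0.421 ≈ −$202.8 billion.

−$202.8 billion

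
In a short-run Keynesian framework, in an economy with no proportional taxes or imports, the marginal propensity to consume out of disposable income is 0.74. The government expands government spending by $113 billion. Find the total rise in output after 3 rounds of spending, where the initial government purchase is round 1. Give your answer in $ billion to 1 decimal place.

$258.5 billion

Round 1 adds ΔG = $113 billion; each later round is MPC = 0.74 times the previous.
After 3 rounds: 113 + 83.62 + 61.8788 = ΔG·(1 − c^3)/(1 − c) = 113 × (1 − 0.405224)/0.26 ≈ $258.5 billion.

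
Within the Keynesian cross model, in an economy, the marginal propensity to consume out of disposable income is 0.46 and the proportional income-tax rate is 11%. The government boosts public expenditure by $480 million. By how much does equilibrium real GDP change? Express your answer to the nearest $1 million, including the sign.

Government-spending multiplier = 1/(1 − c(1−t)) = 1/(1 − 0.46×0.89) = 1/0.5906 ≈ 1.693.
ΔY = k × ΔG = (+$480 million) / 0.5906 ≈ +$813 million.

+$813 million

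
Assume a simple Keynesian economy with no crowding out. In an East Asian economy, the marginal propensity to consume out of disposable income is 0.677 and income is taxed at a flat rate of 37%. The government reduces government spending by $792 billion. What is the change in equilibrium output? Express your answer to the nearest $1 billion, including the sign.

Spending multiplier = 1/(1 − c(1−t)) = 1/(1 − 0.677×0.63) = 1/0.57349 ≈ 1.744.
ΔY = k × ΔG = (−$792 billion) / 0.57349 ≈ −$1,381 billion.

−$1,381 billion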